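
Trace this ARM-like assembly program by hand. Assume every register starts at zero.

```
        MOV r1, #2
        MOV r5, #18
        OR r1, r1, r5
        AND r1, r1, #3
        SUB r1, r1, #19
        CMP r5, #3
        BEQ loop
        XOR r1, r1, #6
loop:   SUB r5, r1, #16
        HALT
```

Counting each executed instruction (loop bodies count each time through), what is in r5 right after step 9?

after MOV r1, #2: r1=2
after MOV r5, #18: r5=18
after OR r1, r1, r5: r1=2|18=18
after AND r1, r1, #3: r1=18&3=2
after SUB r1, r1, #19: r1=2-19=-17
CMP r5, #3  (cmp 18,3)
BEQ loop: not taken
after XOR r1, r1, #6: r1=(-17)^6=-23
after SUB r5, r1, #16: r5=(-23)-16=-39
After step 9: r5 = -39.

-39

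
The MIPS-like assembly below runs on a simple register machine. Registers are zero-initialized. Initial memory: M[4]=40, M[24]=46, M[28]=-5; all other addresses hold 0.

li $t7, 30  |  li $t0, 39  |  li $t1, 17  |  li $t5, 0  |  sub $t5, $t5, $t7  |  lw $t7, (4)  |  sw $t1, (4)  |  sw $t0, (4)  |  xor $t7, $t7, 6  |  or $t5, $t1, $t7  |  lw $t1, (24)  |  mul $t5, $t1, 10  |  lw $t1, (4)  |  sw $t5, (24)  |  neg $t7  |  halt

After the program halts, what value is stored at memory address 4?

39

li $t7, 30 → $t7=30
li $t0, 39 → $t0=39
li $t1, 17 → $t1=17
li $t5, 0 → $t5=0
sub $t5, $t5, $t7 → $t5=0-30=-30
lw $t7, (4) → $t7=M[4]=40
sw $t1, (4) → M[4]=17
sw $t0, (4) → M[4]=39
xor $t7, $t7, 6 → $t7=40^6=46
or $t5, $t1, $t7 → $t5=17|46=63
lw $t1, (24) → $t1=M[24]=46
mul $t5, $t1, 10 → $t5=46*10=460
lw $t1, (4) → $t1=M[4]=39
sw $t5, (24) → M[24]=460
neg $t7 → $t7=-(46)=-46
halt.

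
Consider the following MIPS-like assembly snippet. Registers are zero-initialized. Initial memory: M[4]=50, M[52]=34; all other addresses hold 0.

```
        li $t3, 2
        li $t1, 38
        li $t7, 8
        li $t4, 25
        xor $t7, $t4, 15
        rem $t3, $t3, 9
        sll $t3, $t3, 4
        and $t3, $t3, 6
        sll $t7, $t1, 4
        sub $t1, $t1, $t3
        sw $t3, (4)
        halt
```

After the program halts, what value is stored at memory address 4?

0

$t3=2
$t1=38
$t7=8
$t4=25
$t7=25^15=22
$t3=2%9=2
$t3=2<<4=32
$t3=32&6=0
$t7=38<<4=608
$t1=38-0=38
sw $t3, (4) → M[4]=0
halt.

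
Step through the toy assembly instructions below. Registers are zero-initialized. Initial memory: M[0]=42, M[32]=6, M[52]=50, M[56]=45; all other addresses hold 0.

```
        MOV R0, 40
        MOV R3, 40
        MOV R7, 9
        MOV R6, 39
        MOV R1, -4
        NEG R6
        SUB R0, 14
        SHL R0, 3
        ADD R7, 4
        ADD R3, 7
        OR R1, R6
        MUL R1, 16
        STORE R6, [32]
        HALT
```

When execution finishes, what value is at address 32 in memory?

-39

MOV R0, 40 → R0=40
MOV R3, 40 → R3=40
MOV R7, 9 → R7=9
MOV R6, 39 → R6=39
MOV R1, -4 → R1=-4
NEG R6 → R6=-(39)=-39
SUB R0, 14 → R0=40-14=26
SHL R0, 3 → R0=26<<3=208
ADD R7, 4 → R7=9+4=13
ADD R3, 7 → R3=40+7=47
OR R1, R6 → R1=(-4)|(-39)=-3
MUL R1, 16 → R1=(-3)*16=-48
STORE R6, [32] → M[32]=-39
halt.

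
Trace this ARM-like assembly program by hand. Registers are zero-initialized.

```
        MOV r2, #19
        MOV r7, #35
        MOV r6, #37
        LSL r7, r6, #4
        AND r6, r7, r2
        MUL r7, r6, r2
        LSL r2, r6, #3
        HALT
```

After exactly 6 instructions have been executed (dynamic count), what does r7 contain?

304

r2=19
r7=35
r6=37
r7=37<<4=592
r6=592&19=16
r7=16*19=304
After step 6: r7 = 304.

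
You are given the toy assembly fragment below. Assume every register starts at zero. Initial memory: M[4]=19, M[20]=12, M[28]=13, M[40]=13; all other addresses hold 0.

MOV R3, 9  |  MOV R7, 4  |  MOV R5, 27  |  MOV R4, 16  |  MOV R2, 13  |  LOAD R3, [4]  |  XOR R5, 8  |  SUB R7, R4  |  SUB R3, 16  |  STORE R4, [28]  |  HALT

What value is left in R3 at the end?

R3=9
R7=4
R5=27
R4=16
R2=13
R3=M[4]=19
R5=27^8=19
R7=4-16=-12
R3=19-16=3
STORE R4, [28] → M[28]=16
halt.

3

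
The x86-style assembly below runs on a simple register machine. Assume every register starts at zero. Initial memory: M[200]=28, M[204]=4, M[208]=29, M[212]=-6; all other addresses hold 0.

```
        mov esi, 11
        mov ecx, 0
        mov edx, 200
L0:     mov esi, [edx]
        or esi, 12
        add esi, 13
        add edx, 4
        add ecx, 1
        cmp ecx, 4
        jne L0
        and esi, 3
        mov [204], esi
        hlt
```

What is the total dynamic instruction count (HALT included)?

34

mov esi, 11 → esi=11
mov ecx, 0 → ecx=0
mov edx, 200 → edx=200
mov esi, [edx] → esi=M[200]=28
or esi, 12 → esi=28|12=28
add esi, 13 → esi=28+13=41
add edx, 4 → edx=200+4=204
add ecx, 1 → ecx=0+1=1
cmp ecx, 4  (cmp 1,4)
jne L0: taken
mov esi, [edx] → esi=M[204]=4
or esi, 12 → esi=4|12=12
add esi, 13 → esi=12+13=25
add edx, 4 → edx=204+4=208
add ecx, 1 → ecx=1+1=2
cmp ecx, 4  (cmp 2,4)
jne L0: taken
mov esi, [edx] → esi=M[208]=29
or esi, 12 → esi=29|12=29
add esi, 13 → esi=29+13=42
add edx, 4 → edx=208+4=212
add ecx, 1 → ecx=2+1=3
cmp ecx, 4  (cmp 3,4)
jne L0: taken
mov esi, [edx] → esi=M[212]=-6
or esi, 12 → esi=(-6)|12=-2
add esi, 13 → esi=(-2)+13=11
add edx, 4 → edx=212+4=216
add ecx, 1 → ecx=3+1=4
cmp ecx, 4  (cmp 4,4)
jne L0: not taken
and esi, 3 → esi=11&3=3
mov [204], esi → M[204]=3
halt.
Total executed instructions: 34.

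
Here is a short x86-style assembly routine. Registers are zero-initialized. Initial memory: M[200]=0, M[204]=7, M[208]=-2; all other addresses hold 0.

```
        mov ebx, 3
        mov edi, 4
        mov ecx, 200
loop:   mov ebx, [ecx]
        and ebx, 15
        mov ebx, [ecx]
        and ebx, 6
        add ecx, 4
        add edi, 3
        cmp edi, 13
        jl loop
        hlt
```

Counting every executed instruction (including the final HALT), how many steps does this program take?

mov ebx, 3 → ebx=3
mov edi, 4 → edi=4
mov ecx, 200 → ecx=200
mov ebx, [ecx] → ebx=M[200]=0
and ebx, 15 → ebx=0&15=0
mov ebx, [ecx] → ebx=M[200]=0
and ebx, 6 → ebx=0&6=0
add ecx, 4 → ecx=200+4=204
add edi, 3 → edi=4+3=7
cmp edi, 13  (cmp 7,13)
jl loop: taken
mov ebx, [ecx] → ebx=M[204]=7
and ebx, 15 → ebx=7&15=7
mov ebx, [ecx] → ebx=M[204]=7
and ebx, 6 → ebx=7&6=6
add ecx, 4 → ecx=204+4=208
add edi, 3 → edi=7+3=10
cmp edi, 13  (cmp 10,13)
jl loop: taken
mov ebx, [ecx] → ebx=M[208]=-2
and ebx, 15 → ebx=(-2)&15=14
mov ebx, [ecx] → ebx=M[208]=-2
and ebx, 6 → ebx=(-2)&6=6
add ecx, 4 → ecx=208+4=212
add edi, 3 → edi=10+3=13
cmp edi, 13  (cmp 13,13)
jl loop: not taken
halt.
Total executed instructions: 28.

28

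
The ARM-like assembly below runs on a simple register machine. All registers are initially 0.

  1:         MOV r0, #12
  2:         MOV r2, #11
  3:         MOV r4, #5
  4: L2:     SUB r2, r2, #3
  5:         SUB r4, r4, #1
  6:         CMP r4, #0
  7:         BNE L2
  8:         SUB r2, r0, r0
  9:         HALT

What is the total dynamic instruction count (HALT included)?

after MOV r0, #12: r0=12
after MOV r2, #11: r2=11
after MOV r4, #5: r4=5
after SUB r2, r2, #3: r2=11-3=8
after SUB r4, r4, #1: r4=5-1=4
CMP r4, #0  (cmp 4,0)
BNE L2: taken
after SUB r2, r2, #3: r2=8-3=5
after SUB r4, r4, #1: r4=4-1=3
CMP r4, #0  (cmp 3,0)
BNE L2: taken
after SUB r2, r2, #3: r2=5-3=2
after SUB r4, r4, #1: r4=3-1=2
CMP r4, #0  (cmp 2,0)
BNE L2: taken
after SUB r2, r2, #3: r2=2-3=-1
after SUB r4, r4, #1: r4=2-1=1
CMP r4, #0  (cmp 1,0)
BNE L2: taken
after SUB r2, r2, #3: r2=(-1)-3=-4
after SUB r4, r4, #1: r4=1-1=0
CMP r4, #0  (cmp 0,0)
BNE L2: not taken
after SUB r2, r0, r0: r2=12-12=0
halt.
Total executed instructions: 25.

25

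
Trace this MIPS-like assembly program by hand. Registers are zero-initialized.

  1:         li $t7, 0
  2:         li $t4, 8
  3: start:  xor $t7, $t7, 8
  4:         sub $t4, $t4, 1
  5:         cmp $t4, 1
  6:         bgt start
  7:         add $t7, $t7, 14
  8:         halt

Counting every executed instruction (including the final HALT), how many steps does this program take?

after li $t7, 0: $t7=0
after li $t4, 8: $t4=8
after xor $t7, $t7, 8: $t7=0^8=8
after sub $t4, $t4, 1: $t4=8-1=7
cmp $t4, 1  (cmp 7,1)
bgt start: taken
after xor $t7, $t7, 8: $t7=8^8=0
after sub $t4, $t4, 1: $t4=7-1=6
cmp $t4, 1  (cmp 6,1)
bgt start: taken
after xor $t7, $t7, 8: $t7=0^8=8
after sub $t4, $t4, 1: $t4=6-1=5
cmp $t4, 1  (cmp 5,1)
bgt start: taken
after xor $t7, $t7, 8: $t7=8^8=0
after sub $t4, $t4, 1: $t4=5-1=4
cmp $t4, 1  (cmp 4,1)
bgt start: taken
after xor $t7, $t7, 8: $t7=0^8=8
after sub $t4, $t4, 1: $t4=4-1=3
cmp $t4, 1  (cmp 3,1)
bgt start: taken
after xor $t7, $t7, 8: $t7=8^8=0
after sub $t4, $t4, 1: $t4=3-1=2
cmp $t4, 1  (cmp 2,1)
bgt start: taken
after xor $t7, $t7, 8: $t7=0^8=8
after sub $t4, $t4, 1: $t4=2-1=1
cmp $t4, 1  (cmp 1,1)
bgt start: not taken
after add $t7, $t7, 14: $t7=8+14=22
halt.
Total executed instructions: 32.

32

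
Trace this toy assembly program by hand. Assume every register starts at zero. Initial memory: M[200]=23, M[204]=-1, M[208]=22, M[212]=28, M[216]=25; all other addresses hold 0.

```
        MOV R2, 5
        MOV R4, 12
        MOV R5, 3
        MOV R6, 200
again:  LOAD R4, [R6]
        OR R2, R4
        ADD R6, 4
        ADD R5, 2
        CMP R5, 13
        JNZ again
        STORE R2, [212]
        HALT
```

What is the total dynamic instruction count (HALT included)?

MOV R2, 5 → R2=5
MOV R4, 12 → R4=12
MOV R5, 3 → R5=3
MOV R6, 200 → R6=200
LOAD R4, [R6] → R4=M[200]=23
OR R2, R4 → R2=5|23=23
ADD R6, 4 → R6=200+4=204
ADD R5, 2 → R5=3+2=5
CMP R5, 13  (cmp 5,13)
JNZ again: taken
LOAD R4, [R6] → R4=M[204]=-1
OR R2, R4 → R2=23|(-1)=-1
ADD R6, 4 → R6=204+4=208
ADD R5, 2 → R5=5+2=7
CMP R5, 13  (cmp 7,13)
JNZ again: taken
LOAD R4, [R6] → R4=M[208]=22
OR R2, R4 → R2=(-1)|22=-1
ADD R6, 4 → R6=208+4=212
ADD R5, 2 → R5=7+2=9
CMP R5, 13  (cmp 9,13)
JNZ again: taken
LOAD R4, [R6] → R4=M[212]=28
OR R2, R4 → R2=(-1)|28=-1
ADD R6, 4 → R6=212+4=216
ADD R5, 2 → R5=9+2=11
CMP R5, 13  (cmp 11,13)
JNZ again: taken
LOAD R4, [R6] → R4=M[216]=25
OR R2, R4 → R2=(-1)|25=-1
ADD R6, 4 → R6=216+4=220
ADD R5, 2 → R5=11+2=13
CMP R5, 13  (cmp 13,13)
JNZ again: not taken
STORE R2, [212] → M[212]=-1
halt.
Total executed instructions: 36.

36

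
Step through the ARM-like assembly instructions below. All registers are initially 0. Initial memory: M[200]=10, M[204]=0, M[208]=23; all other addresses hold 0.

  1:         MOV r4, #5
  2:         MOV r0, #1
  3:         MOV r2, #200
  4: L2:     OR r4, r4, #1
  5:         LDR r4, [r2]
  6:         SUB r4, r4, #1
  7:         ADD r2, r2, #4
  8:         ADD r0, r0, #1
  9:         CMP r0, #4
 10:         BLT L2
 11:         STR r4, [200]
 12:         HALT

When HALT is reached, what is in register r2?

r4=5
r0=1
r2=200
r4=5|1=5
r4=M[200]=10
r4=10-1=9
r2=200+4=204
r0=1+1=2
CMP r0, #4  (cmp 2,4)
BLT L2: taken
r4=9|1=9
r4=M[204]=0
r4=0-1=-1
r2=204+4=208
r0=2+1=3
CMP r0, #4  (cmp 3,4)
BLT L2: taken
r4=(-1)|1=-1
r4=M[208]=23
r4=23-1=22
r2=208+4=212
r0=3+1=4
CMP r0, #4  (cmp 4,4)
BLT L2: not taken
STR r4, [200] → M[200]=22
halt.

212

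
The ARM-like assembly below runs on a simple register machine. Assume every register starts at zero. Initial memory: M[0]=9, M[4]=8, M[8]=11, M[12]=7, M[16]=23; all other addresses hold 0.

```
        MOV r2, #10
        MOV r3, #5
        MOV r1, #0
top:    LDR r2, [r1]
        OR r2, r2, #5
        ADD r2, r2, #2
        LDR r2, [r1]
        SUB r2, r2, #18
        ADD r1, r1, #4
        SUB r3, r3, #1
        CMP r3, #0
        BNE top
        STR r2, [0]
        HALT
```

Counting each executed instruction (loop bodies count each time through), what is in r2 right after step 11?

-9

MOV r2, #10 → r2=10
MOV r3, #5 → r3=5
MOV r1, #0 → r1=0
LDR r2, [r1] → r2=M[0]=9
OR r2, r2, #5 → r2=9|5=13
ADD r2, r2, #2 → r2=13+2=15
LDR r2, [r1] → r2=M[0]=9
SUB r2, r2, #18 → r2=9-18=-9
ADD r1, r1, #4 → r1=0+4=4
SUB r3, r3, #1 → r3=5-1=4
CMP r3, #0  (cmp 4,0)
After step 11: r2 = -9.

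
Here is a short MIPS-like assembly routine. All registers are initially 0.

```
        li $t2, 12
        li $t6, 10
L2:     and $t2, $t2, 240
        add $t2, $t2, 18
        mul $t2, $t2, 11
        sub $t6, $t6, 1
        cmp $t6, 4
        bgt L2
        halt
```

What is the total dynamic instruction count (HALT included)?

after li $t2, 12: $t2=12
after li $t6, 10: $t6=10
after and $t2, $t2, 240: $t2=12&240=0
after add $t2, $t2, 18: $t2=0+18=18
after mul $t2, $t2, 11: $t2=18*11=198
after sub $t6, $t6, 1: $t6=10-1=9
cmp $t6, 4  (cmp 9,4)
bgt L2: taken
after and $t2, $t2, 240: $t2=198&240=192
after add $t2, $t2, 18: $t2=192+18=210
after mul $t2, $t2, 11: $t2=210*11=2310
after sub $t6, $t6, 1: $t6=9-1=8
cmp $t6, 4  (cmp 8,4)
bgt L2: taken
after and $t2, $t2, 240: $t2=2310&240=0
after add $t2, $t2, 18: $t2=0+18=18
after mul $t2, $t2, 11: $t2=18*11=198
after sub $t6, $t6, 1: $t6=8-1=7
cmp $t6, 4  (cmp 7,4)
bgt L2: taken
after and $t2, $t2, 240: $t2=198&240=192
after add $t2, $t2, 18: $t2=192+18=210
after mul $t2, $t2, 11: $t2=210*11=2310
after sub $t6, $t6, 1: $t6=7-1=6
cmp $t6, 4  (cmp 6,4)
bgt L2: taken
after and $t2, $t2, 240: $t2=2310&240=0
after add $t2, $t2, 18: $t2=0+18=18
after mul $t2, $t2, 11: $t2=18*11=198
after sub $t6, $t6, 1: $t6=6-1=5
cmp $t6, 4  (cmp 5,4)
bgt L2: taken
after and $t2, $t2, 240: $t2=198&240=192
after add $t2, $t2, 18: $t2=192+18=210
after mul $t2, $t2, 11: $t2=210*11=2310
after sub $t6, $t6, 1: $t6=5-1=4
cmp $t6, 4  (cmp 4,4)
bgt L2: not taken
halt.
Total executed instructions: 39.

39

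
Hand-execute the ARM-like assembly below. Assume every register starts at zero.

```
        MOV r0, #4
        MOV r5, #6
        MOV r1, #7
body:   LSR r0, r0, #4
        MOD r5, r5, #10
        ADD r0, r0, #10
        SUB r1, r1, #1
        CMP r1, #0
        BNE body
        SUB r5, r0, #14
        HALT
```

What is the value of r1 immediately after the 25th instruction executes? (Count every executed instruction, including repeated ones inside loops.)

3

after MOV r0, #4: r0=4
after MOV r5, #6: r5=6
after MOV r1, #7: r1=7
after LSR r0, r0, #4: r0=4>>4=0
after MOD r5, r5, #10: r5=6%10=6
after ADD r0, r0, #10: r0=0+10=10
after SUB r1, r1, #1: r1=7-1=6
CMP r1, #0  (cmp 6,0)
BNE body: taken
after LSR r0, r0, #4: r0=10>>4=0
after MOD r5, r5, #10: r5=6%10=6
after ADD r0, r0, #10: r0=0+10=10
after SUB r1, r1, #1: r1=6-1=5
CMP r1, #0  (cmp 5,0)
BNE body: taken
after LSR r0, r0, #4: r0=10>>4=0
after MOD r5, r5, #10: r5=6%10=6
after ADD r0, r0, #10: r0=0+10=10
after SUB r1, r1, #1: r1=5-1=4
CMP r1, #0  (cmp 4,0)
BNE body: taken
after LSR r0, r0, #4: r0=10>>4=0
after MOD r5, r5, #10: r5=6%10=6
after ADD r0, r0, #10: r0=0+10=10
after SUB r1, r1, #1: r1=4-1=3
After step 25: r1 = 3.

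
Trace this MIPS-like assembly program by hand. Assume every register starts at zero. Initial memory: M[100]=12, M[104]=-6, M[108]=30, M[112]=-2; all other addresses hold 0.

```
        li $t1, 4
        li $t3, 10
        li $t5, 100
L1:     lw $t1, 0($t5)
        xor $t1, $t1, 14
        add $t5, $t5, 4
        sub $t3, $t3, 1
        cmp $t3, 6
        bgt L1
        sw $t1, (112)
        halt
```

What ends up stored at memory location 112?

-16

li $t1, 4 → $t1=4
li $t3, 10 → $t3=10
li $t5, 100 → $t5=100
lw $t1, 0($t5) → $t1=M[100]=12
xor $t1, $t1, 14 → $t1=12^14=2
add $t5, $t5, 4 → $t5=100+4=104
sub $t3, $t3, 1 → $t3=10-1=9
cmp $t3, 6  (cmp 9,6)
bgt L1: taken
lw $t1, 0($t5) → $t1=M[104]=-6
xor $t1, $t1, 14 → $t1=(-6)^14=-12
add $t5, $t5, 4 → $t5=104+4=108
sub $t3, $t3, 1 → $t3=9-1=8
cmp $t3, 6  (cmp 8,6)
bgt L1: taken
lw $t1, 0($t5) → $t1=M[108]=30
xor $t1, $t1, 14 → $t1=30^14=16
add $t5, $t5, 4 → $t5=108+4=112
sub $t3, $t3, 1 → $t3=8-1=7
cmp $t3, 6  (cmp 7,6)
bgt L1: taken
lw $t1, 0($t5) → $t1=M[112]=-2
xor $t1, $t1, 14 → $t1=(-2)^14=-16
add $t5, $t5, 4 → $t5=112+4=116
sub $t3, $t3, 1 → $t3=7-1=6
cmp $t3, 6  (cmp 6,6)
bgt L1: not taken
sw $t1, (112) → M[112]=-16
halt.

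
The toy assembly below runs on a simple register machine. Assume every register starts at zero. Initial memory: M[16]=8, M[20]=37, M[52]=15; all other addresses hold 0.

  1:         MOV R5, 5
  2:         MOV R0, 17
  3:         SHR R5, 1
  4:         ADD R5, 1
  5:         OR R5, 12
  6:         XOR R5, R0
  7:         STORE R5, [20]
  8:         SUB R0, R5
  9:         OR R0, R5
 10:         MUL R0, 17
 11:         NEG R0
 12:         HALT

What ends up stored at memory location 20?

after MOV R5, 5: R5=5
after MOV R0, 17: R0=17
after SHR R5, 1: R5=5>>1=2
after ADD R5, 1: R5=2+1=3
after OR R5, 12: R5=3|12=15
after XOR R5, R0: R5=15^17=30
STORE R5, [20] → M[20]=30
after SUB R0, R5: R0=17-30=-13
after OR R0, R5: R0=(-13)|30=-1
after MUL R0, 17: R0=(-1)*17=-17
after NEG R0: R0=-(-17)=17
halt.

30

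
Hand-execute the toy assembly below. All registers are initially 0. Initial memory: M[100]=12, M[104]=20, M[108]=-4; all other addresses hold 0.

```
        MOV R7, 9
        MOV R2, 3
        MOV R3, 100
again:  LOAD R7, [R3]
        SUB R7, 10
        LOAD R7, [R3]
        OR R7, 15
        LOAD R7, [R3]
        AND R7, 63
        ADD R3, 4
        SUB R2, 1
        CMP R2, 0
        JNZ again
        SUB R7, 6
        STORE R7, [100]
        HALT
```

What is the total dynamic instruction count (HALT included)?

after MOV R7, 9: R7=9
after MOV R2, 3: R2=3
after MOV R3, 100: R3=100
after LOAD R7, [R3]: R7=M[100]=12
after SUB R7, 10: R7=12-10=2
after LOAD R7, [R3]: R7=M[100]=12
after OR R7, 15: R7=12|15=15
after LOAD R7, [R3]: R7=M[100]=12
after AND R7, 63: R7=12&63=12
after ADD R3, 4: R3=100+4=104
after SUB R2, 1: R2=3-1=2
CMP R2, 0  (cmp 2,0)
JNZ again: taken
after LOAD R7, [R3]: R7=M[104]=20
after SUB R7, 10: R7=20-10=10
after LOAD R7, [R3]: R7=M[104]=20
after OR R7, 15: R7=20|15=31
after LOAD R7, [R3]: R7=M[104]=20
after AND R7, 63: R7=20&63=20
after ADD R3, 4: R3=104+4=108
after SUB R2, 1: R2=2-1=1
CMP R2, 0  (cmp 1,0)
JNZ again: taken
after LOAD R7, [R3]: R7=M[108]=-4
after SUB R7, 10: R7=(-4)-10=-14
after LOAD R7, [R3]: R7=M[108]=-4
after OR R7, 15: R7=(-4)|15=-1
after LOAD R7, [R3]: R7=M[108]=-4
after AND R7, 63: R7=(-4)&63=60
after ADD R3, 4: R3=108+4=112
after SUB R2, 1: R2=1-1=0
CMP R2, 0  (cmp 0,0)
JNZ again: not taken
after SUB R7, 6: R7=60-6=54
STORE R7, [100] → M[100]=54
halt.
Total executed instructions: 36.

36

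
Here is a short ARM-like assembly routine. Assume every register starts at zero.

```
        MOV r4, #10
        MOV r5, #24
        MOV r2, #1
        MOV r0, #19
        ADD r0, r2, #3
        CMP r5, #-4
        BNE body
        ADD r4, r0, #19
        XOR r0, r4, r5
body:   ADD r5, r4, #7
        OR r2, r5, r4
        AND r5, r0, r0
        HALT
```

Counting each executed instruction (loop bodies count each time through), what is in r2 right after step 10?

r4=10
r5=24
r2=1
r0=19
r0=1+3=4
CMP r5, #-4  (cmp 24,-4)
BNE body: taken
r5=10+7=17
r2=17|10=27
r5=4&4=4
After step 10: r2 = 27.

27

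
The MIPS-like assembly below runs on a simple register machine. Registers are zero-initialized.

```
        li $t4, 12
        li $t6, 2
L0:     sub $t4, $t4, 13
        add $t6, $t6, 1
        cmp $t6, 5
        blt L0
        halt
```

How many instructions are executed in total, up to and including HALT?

$t4=12
$t6=2
$t4=12-13=-1
$t6=2+1=3
cmp $t6, 5  (cmp 3,5)
blt L0: taken
$t4=(-1)-13=-14
$t6=3+1=4
cmp $t6, 5  (cmp 4,5)
blt L0: taken
$t4=(-14)-13=-27
$t6=4+1=5
cmp $t6, 5  (cmp 5,5)
blt L0: not taken
halt.
Total executed instructions: 15.

15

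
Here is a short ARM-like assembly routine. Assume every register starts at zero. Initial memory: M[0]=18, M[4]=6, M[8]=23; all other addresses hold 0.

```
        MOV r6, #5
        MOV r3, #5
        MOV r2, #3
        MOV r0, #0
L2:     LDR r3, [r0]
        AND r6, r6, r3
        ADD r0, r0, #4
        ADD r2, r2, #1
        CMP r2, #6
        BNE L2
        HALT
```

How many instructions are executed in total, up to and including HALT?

23

r6=5
r3=5
r2=3
r0=0
r3=M[0]=18
r6=5&18=0
r0=0+4=4
r2=3+1=4
CMP r2, #6  (cmp 4,6)
BNE L2: taken
r3=M[4]=6
r6=0&6=0
r0=4+4=8
r2=4+1=5
CMP r2, #6  (cmp 5,6)
BNE L2: taken
r3=M[8]=23
r6=0&23=0
r0=8+4=12
r2=5+1=6
CMP r2, #6  (cmp 6,6)
BNE L2: not taken
halt.
Total executed instructions: 23.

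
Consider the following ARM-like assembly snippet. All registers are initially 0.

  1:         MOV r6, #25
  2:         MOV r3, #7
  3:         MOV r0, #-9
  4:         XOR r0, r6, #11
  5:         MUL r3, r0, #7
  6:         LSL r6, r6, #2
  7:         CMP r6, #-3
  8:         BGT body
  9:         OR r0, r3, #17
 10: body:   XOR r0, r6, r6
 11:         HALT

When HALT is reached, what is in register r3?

MOV r6, #25 → r6=25
MOV r3, #7 → r3=7
MOV r0, #-9 → r0=-9
XOR r0, r6, #11 → r0=25^11=18
MUL r3, r0, #7 → r3=18*7=126
LSL r6, r6, #2 → r6=25<<2=100
CMP r6, #-3  (cmp 100,-3)
BGT body: taken
XOR r0, r6, r6 → r0=100^100=0
halt.

126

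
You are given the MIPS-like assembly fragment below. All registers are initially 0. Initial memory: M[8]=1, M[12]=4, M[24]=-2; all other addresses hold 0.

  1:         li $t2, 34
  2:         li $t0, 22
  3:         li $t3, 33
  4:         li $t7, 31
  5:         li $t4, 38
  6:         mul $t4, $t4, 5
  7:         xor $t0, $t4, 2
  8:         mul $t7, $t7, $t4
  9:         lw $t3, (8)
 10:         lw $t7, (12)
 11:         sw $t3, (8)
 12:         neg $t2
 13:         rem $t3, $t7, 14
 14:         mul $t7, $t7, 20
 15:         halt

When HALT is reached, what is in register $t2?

$t2=34
$t0=22
$t3=33
$t7=31
$t4=38
$t4=38*5=190
$t0=190^2=188
$t7=31*190=5890
$t3=M[8]=1
$t7=M[12]=4
sw $t3, (8) → M[8]=1
$t2=-(34)=-34
$t3=4%14=4
$t7=4*20=80
halt.

-34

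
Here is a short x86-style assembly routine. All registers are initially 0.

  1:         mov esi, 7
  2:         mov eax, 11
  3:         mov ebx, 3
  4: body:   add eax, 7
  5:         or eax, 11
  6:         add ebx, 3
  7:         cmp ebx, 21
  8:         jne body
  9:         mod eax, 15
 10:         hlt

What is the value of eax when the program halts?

mov esi, 7 → esi=7
mov eax, 11 → eax=11
mov ebx, 3 → ebx=3
add eax, 7 → eax=11+7=18
or eax, 11 → eax=18|11=27
add ebx, 3 → ebx=3+3=6
cmp ebx, 21  (cmp 6,21)
jne body: taken
add eax, 7 → eax=27+7=34
or eax, 11 → eax=34|11=43
add ebx, 3 → ebx=6+3=9
cmp ebx, 21  (cmp 9,21)
jne body: taken
add eax, 7 → eax=43+7=50
or eax, 11 → eax=50|11=59
add ebx, 3 → ebx=9+3=12
cmp ebx, 21  (cmp 12,21)
jne body: taken
add eax, 7 → eax=59+7=66
or eax, 11 → eax=66|11=75
add ebx, 3 → ebx=12+3=15
cmp ebx, 21  (cmp 15,21)
jne body: taken
add eax, 7 → eax=75+7=82
or eax, 11 → eax=82|11=91
add ebx, 3 → ebx=15+3=18
cmp ebx, 21  (cmp 18,21)
jne body: taken
add eax, 7 → eax=91+7=98
or eax, 11 → eax=98|11=107
add ebx, 3 → ebx=18+3=21
cmp ebx, 21  (cmp 21,21)
jne body: not taken
mod eax, 15 → eax=107%15=2
halt.

2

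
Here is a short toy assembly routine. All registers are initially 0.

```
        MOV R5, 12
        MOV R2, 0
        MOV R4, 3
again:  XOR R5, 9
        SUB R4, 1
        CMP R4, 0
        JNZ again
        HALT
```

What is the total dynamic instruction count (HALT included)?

MOV R5, 12 → R5=12
MOV R2, 0 → R2=0
MOV R4, 3 → R4=3
XOR R5, 9 → R5=12^9=5
SUB R4, 1 → R4=3-1=2
CMP R4, 0  (cmp 2,0)
JNZ again: taken
XOR R5, 9 → R5=5^9=12
SUB R4, 1 → R4=2-1=1
CMP R4, 0  (cmp 1,0)
JNZ again: taken
XOR R5, 9 → R5=12^9=5
SUB R4, 1 → R4=1-1=0
CMP R4, 0  (cmp 0,0)
JNZ again: not taken
halt.
Total executed instructions: 16.

16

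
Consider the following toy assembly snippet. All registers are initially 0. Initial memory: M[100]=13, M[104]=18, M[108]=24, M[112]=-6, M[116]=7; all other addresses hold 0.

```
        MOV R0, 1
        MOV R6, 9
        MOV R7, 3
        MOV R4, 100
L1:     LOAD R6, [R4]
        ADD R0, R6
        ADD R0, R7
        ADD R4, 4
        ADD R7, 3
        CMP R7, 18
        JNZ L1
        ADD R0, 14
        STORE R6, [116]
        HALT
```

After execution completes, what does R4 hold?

120

MOV R0, 1 → R0=1
MOV R6, 9 → R6=9
MOV R7, 3 → R7=3
MOV R4, 100 → R4=100
LOAD R6, [R4] → R6=M[100]=13
ADD R0, R6 → R0=1+13=14
ADD R0, R7 → R0=14+3=17
ADD R4, 4 → R4=100+4=104
ADD R7, 3 → R7=3+3=6
CMP R7, 18  (cmp 6,18)
JNZ L1: taken
LOAD R6, [R4] → R6=M[104]=18
ADD R0, R6 → R0=17+18=35
ADD R0, R7 → R0=35+6=41
ADD R4, 4 → R4=104+4=108
ADD R7, 3 → R7=6+3=9
CMP R7, 18  (cmp 9,18)
JNZ L1: taken
LOAD R6, [R4] → R6=M[108]=24
ADD R0, R6 → R0=41+24=65
ADD R0, R7 → R0=65+9=74
ADD R4, 4 → R4=108+4=112
ADD R7, 3 → R7=9+3=12
CMP R7, 18  (cmp 12,18)
JNZ L1: taken
LOAD R6, [R4] → R6=M[112]=-6
ADD R0, R6 → R0=74+(-6)=68
ADD R0, R7 → R0=68+12=80
ADD R4, 4 → R4=112+4=116
ADD R7, 3 → R7=12+3=15
CMP R7, 18  (cmp 15,18)
JNZ L1: taken
LOAD R6, [R4] → R6=M[116]=7
ADD R0, R6 → R0=80+7=87
ADD R0, R7 → R0=87+15=102
ADD R4, 4 → R4=116+4=120
ADD R7, 3 → R7=15+3=18
CMP R7, 18  (cmp 18,18)
JNZ L1: not taken
ADD R0, 14 → R0=102+14=116
STORE R6, [116] → M[116]=7
halt.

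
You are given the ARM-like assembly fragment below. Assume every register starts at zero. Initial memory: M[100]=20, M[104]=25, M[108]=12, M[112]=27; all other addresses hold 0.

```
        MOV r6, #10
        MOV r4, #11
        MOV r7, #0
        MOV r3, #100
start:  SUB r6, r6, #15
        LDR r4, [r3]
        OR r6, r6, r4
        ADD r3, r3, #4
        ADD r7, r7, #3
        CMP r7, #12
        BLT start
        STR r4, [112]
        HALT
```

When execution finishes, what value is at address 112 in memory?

MOV r6, #10 → r6=10
MOV r4, #11 → r4=11
MOV r7, #0 → r7=0
MOV r3, #100 → r3=100
SUB r6, r6, #15 → r6=10-15=-5
LDR r4, [r3] → r4=M[100]=20
OR r6, r6, r4 → r6=(-5)|20=-1
ADD r3, r3, #4 → r3=100+4=104
ADD r7, r7, #3 → r7=0+3=3
CMP r7, #12  (cmp 3,12)
BLT start: taken
SUB r6, r6, #15 → r6=(-1)-15=-16
LDR r4, [r3] → r4=M[104]=25
OR r6, r6, r4 → r6=(-16)|25=-7
ADD r3, r3, #4 → r3=104+4=108
ADD r7, r7, #3 → r7=3+3=6
CMP r7, #12  (cmp 6,12)
BLT start: taken
SUB r6, r6, #15 → r6=(-7)-15=-22
LDR r4, [r3] → r4=M[108]=12
OR r6, r6, r4 → r6=(-22)|12=-18
ADD r3, r3, #4 → r3=108+4=112
ADD r7, r7, #3 → r7=6+3=9
CMP r7, #12  (cmp 9,12)
BLT start: taken
SUB r6, r6, #15 → r6=(-18)-15=-33
LDR r4, [r3] → r4=M[112]=27
OR r6, r6, r4 → r6=(-33)|27=-33
ADD r3, r3, #4 → r3=112+4=116
ADD r7, r7, #3 → r7=9+3=12
CMP r7, #12  (cmp 12,12)
BLT start: not taken
STR r4, [112] → M[112]=27
halt.

27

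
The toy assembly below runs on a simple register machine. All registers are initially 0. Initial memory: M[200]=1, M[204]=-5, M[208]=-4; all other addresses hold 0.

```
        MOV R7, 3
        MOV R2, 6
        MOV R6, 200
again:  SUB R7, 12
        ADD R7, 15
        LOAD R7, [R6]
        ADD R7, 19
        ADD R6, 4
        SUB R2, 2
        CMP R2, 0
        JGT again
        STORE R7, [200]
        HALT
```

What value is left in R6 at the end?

212

R7=3
R2=6
R6=200
R7=3-12=-9
R7=(-9)+15=6
R7=M[200]=1
R7=1+19=20
R6=200+4=204
R2=6-2=4
CMP R2, 0  (cmp 4,0)
JGT again: taken
R7=20-12=8
R7=8+15=23
R7=M[204]=-5
R7=(-5)+19=14
R6=204+4=208
R2=4-2=2
CMP R2, 0  (cmp 2,0)
JGT again: taken
R7=14-12=2
R7=2+15=17
R7=M[208]=-4
R7=(-4)+19=15
R6=208+4=212
R2=2-2=0
CMP R2, 0  (cmp 0,0)
JGT again: not taken
STORE R7, [200] → M[200]=15
halt.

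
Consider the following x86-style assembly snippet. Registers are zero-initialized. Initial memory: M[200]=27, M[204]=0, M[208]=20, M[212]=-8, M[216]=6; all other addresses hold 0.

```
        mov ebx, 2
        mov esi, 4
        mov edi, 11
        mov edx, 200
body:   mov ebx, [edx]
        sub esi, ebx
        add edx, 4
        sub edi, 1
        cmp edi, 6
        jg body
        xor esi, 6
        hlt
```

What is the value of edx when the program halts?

220

mov ebx, 2 → ebx=2
mov esi, 4 → esi=4
mov edi, 11 → edi=11
mov edx, 200 → edx=200
mov ebx, [edx] → ebx=M[200]=27
sub esi, ebx → esi=4-27=-23
add edx, 4 → edx=200+4=204
sub edi, 1 → edi=11-1=10
cmp edi, 6  (cmp 10,6)
jg body: taken
mov ebx, [edx] → ebx=M[204]=0
sub esi, ebx → esi=(-23)-0=-23
add edx, 4 → edx=204+4=208
sub edi, 1 → edi=10-1=9
cmp edi, 6  (cmp 9,6)
jg body: taken
mov ebx, [edx] → ebx=M[208]=20
sub esi, ebx → esi=(-23)-20=-43
add edx, 4 → edx=208+4=212
sub edi, 1 → edi=9-1=8
cmp edi, 6  (cmp 8,6)
jg body: taken
mov ebx, [edx] → ebx=M[212]=-8
sub esi, ebx → esi=(-43)-(-8)=-35
add edx, 4 → edx=212+4=216
sub edi, 1 → edi=8-1=7
cmp edi, 6  (cmp 7,6)
jg body: taken
mov ebx, [edx] → ebx=M[216]=6
sub esi, ebx → esi=(-35)-6=-41
add edx, 4 → edx=216+4=220
sub edi, 1 → edi=7-1=6
cmp edi, 6  (cmp 6,6)
jg body: not taken
xor esi, 6 → esi=(-41)^6=-47
halt.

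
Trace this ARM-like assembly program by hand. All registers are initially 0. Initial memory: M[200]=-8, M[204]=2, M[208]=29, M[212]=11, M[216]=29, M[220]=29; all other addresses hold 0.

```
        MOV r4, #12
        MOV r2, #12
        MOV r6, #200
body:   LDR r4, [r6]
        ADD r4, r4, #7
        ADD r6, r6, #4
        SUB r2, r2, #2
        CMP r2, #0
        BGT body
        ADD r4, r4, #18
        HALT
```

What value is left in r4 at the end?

54

MOV r4, #12 → r4=12
MOV r2, #12 → r2=12
MOV r6, #200 → r6=200
LDR r4, [r6] → r4=M[200]=-8
ADD r4, r4, #7 → r4=(-8)+7=-1
ADD r6, r6, #4 → r6=200+4=204
SUB r2, r2, #2 → r2=12-2=10
CMP r2, #0  (cmp 10,0)
BGT body: taken
LDR r4, [r6] → r4=M[204]=2
ADD r4, r4, #7 → r4=2+7=9
ADD r6, r6, #4 → r6=204+4=208
SUB r2, r2, #2 → r2=10-2=8
CMP r2, #0  (cmp 8,0)
BGT body: taken
LDR r4, [r6] → r4=M[208]=29
ADD r4, r4, #7 → r4=29+7=36
ADD r6, r6, #4 → r6=208+4=212
SUB r2, r2, #2 → r2=8-2=6
CMP r2, #0  (cmp 6,0)
BGT body: taken
LDR r4, [r6] → r4=M[212]=11
ADD r4, r4, #7 → r4=11+7=18
ADD r6, r6, #4 → r6=212+4=216
SUB r2, r2, #2 → r2=6-2=4
CMP r2, #0  (cmp 4,0)
BGT body: taken
LDR r4, [r6] → r4=M[216]=29
ADD r4, r4, #7 → r4=29+7=36
ADD r6, r6, #4 → r6=216+4=220
SUB r2, r2, #2 → r2=4-2=2
CMP r2, #0  (cmp 2,0)
BGT body: taken
LDR r4, [r6] → r4=M[220]=29
ADD r4, r4, #7 → r4=29+7=36
ADD r6, r6, #4 → r6=220+4=224
SUB r2, r2, #2 → r2=2-2=0
CMP r2, #0  (cmp 0,0)
BGT body: not taken
ADD r4, r4, #18 → r4=36+18=54
halt.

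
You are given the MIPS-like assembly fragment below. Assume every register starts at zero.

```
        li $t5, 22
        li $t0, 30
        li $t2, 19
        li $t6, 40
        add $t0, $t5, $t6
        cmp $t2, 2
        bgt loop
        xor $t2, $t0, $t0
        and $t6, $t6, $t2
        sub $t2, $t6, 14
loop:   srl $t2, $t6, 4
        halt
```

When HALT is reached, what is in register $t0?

62

li $t5, 22 → $t5=22
li $t0, 30 → $t0=30
li $t2, 19 → $t2=19
li $t6, 40 → $t6=40
add $t0, $t5, $t6 → $t0=22+40=62
cmp $t2, 2  (cmp 19,2)
bgt loop: taken
srl $t2, $t6, 4 → $t2=40>>4=2
halt.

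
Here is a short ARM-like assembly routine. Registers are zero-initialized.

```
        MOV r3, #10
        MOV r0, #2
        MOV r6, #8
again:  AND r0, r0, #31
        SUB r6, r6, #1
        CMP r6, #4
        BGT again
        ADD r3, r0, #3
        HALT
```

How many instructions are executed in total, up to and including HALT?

21

after MOV r3, #10: r3=10
after MOV r0, #2: r0=2
after MOV r6, #8: r6=8
after AND r0, r0, #31: r0=2&31=2
after SUB r6, r6, #1: r6=8-1=7
CMP r6, #4  (cmp 7,4)
BGT again: taken
after AND r0, r0, #31: r0=2&31=2
after SUB r6, r6, #1: r6=7-1=6
CMP r6, #4  (cmp 6,4)
BGT again: taken
after AND r0, r0, #31: r0=2&31=2
after SUB r6, r6, #1: r6=6-1=5
CMP r6, #4  (cmp 5,4)
BGT again: taken
after AND r0, r0, #31: r0=2&31=2
after SUB r6, r6, #1: r6=5-1=4
CMP r6, #4  (cmp 4,4)
BGT again: not taken
after ADD r3, r0, #3: r3=2+3=5
halt.
Total executed instructions: 21.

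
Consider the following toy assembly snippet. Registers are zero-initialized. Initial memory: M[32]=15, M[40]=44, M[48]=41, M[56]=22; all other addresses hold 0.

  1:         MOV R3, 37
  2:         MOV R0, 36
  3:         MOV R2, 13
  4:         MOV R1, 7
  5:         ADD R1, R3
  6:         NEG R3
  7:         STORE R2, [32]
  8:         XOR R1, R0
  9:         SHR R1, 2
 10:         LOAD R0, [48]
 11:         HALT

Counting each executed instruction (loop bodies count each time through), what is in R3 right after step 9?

R3=37
R0=36
R2=13
R1=7
R1=7+37=44
R3=-(37)=-37
STORE R2, [32] → M[32]=13
R1=44^36=8
R1=8>>2=2
After step 9: R3 = -37.

-37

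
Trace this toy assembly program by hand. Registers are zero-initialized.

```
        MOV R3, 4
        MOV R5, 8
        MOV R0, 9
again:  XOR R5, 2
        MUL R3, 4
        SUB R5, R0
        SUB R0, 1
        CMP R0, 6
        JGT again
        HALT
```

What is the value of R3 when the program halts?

after MOV R3, 4: R3=4
after MOV R5, 8: R5=8
after MOV R0, 9: R0=9
after XOR R5, 2: R5=8^2=10
after MUL R3, 4: R3=4*4=16
after SUB R5, R0: R5=10-9=1
after SUB R0, 1: R0=9-1=8
CMP R0, 6  (cmp 8,6)
JGT again: taken
after XOR R5, 2: R5=1^2=3
after MUL R3, 4: R3=16*4=64
after SUB R5, R0: R5=3-8=-5
after SUB R0, 1: R0=8-1=7
CMP R0, 6  (cmp 7,6)
JGT again: taken
after XOR R5, 2: R5=(-5)^2=-7
after MUL R3, 4: R3=64*4=256
after SUB R5, R0: R5=(-7)-7=-14
after SUB R0, 1: R0=7-1=6
CMP R0, 6  (cmp 6,6)
JGT again: not taken
halt.

256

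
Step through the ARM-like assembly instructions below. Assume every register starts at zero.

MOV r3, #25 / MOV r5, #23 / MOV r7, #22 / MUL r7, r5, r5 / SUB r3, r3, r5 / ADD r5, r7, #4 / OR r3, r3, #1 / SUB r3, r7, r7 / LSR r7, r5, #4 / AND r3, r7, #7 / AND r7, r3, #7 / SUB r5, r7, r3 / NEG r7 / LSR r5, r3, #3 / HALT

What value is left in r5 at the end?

after MOV r3, #25: r3=25
after MOV r5, #23: r5=23
after MOV r7, #22: r7=22
after MUL r7, r5, r5: r7=23*23=529
after SUB r3, r3, r5: r3=25-23=2
after ADD r5, r7, #4: r5=529+4=533
after OR r3, r3, #1: r3=2|1=3
after SUB r3, r7, r7: r3=529-529=0
after LSR r7, r5, #4: r7=533>>4=33
after AND r3, r7, #7: r3=33&7=1
after AND r7, r3, #7: r7=1&7=1
after SUB r5, r7, r3: r5=1-1=0
after NEG r7: r7=-(1)=-1
after LSR r5, r3, #3: r5=1>>3=0
halt.

0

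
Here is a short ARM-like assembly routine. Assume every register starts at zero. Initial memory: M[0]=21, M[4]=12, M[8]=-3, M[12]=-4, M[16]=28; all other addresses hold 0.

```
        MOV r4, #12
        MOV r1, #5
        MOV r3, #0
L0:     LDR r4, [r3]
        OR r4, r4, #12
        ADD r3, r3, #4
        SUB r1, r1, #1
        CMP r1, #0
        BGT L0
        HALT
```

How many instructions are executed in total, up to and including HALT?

r4=12
r1=5
r3=0
r4=M[0]=21
r4=21|12=29
r3=0+4=4
r1=5-1=4
CMP r1, #0  (cmp 4,0)
BGT L0: taken
r4=M[4]=12
r4=12|12=12
r3=4+4=8
r1=4-1=3
CMP r1, #0  (cmp 3,0)
BGT L0: taken
r4=M[8]=-3
r4=(-3)|12=-3
r3=8+4=12
r1=3-1=2
CMP r1, #0  (cmp 2,0)
BGT L0: taken
r4=M[12]=-4
r4=(-4)|12=-4
r3=12+4=16
r1=2-1=1
CMP r1, #0  (cmp 1,0)
BGT L0: taken
r4=M[16]=28
r4=28|12=28
r3=16+4=20
r1=1-1=0
CMP r1, #0  (cmp 0,0)
BGT L0: not taken
halt.
Total executed instructions: 34.

34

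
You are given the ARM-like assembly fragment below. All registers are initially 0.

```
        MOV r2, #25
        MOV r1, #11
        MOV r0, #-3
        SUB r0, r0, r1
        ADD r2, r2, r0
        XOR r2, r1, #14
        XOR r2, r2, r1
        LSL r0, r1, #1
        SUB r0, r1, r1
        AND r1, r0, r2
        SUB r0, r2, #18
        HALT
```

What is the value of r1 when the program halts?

0

r2=25
r1=11
r0=-3
r0=(-3)-11=-14
r2=25+(-14)=11
r2=11^14=5
r2=5^11=14
r0=11<<1=22
r0=11-11=0
r1=0&14=0
r0=14-18=-4
halt.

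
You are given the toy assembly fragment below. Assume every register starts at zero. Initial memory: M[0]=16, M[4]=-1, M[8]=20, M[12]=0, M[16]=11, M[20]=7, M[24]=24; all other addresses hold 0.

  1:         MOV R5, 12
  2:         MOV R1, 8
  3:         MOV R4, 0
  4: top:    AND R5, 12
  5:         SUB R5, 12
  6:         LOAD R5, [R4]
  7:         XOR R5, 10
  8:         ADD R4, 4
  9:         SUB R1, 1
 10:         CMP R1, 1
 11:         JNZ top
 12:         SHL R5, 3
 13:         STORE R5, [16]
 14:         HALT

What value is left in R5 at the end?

144

after MOV R5, 12: R5=12
after MOV R1, 8: R1=8
after MOV R4, 0: R4=0
after AND R5, 12: R5=12&12=12
after SUB R5, 12: R5=12-12=0
after LOAD R5, [R4]: R5=M[0]=16
after XOR R5, 10: R5=16^10=26
after ADD R4, 4: R4=0+4=4
after SUB R1, 1: R1=8-1=7
CMP R1, 1  (cmp 7,1)
JNZ top: taken
after AND R5, 12: R5=26&12=8
after SUB R5, 12: R5=8-12=-4
after LOAD R5, [R4]: R5=M[4]=-1
after XOR R5, 10: R5=(-1)^10=-11
after ADD R4, 4: R4=4+4=8
after SUB R1, 1: R1=7-1=6
CMP R1, 1  (cmp 6,1)
JNZ top: taken
after AND R5, 12: R5=(-11)&12=4
after SUB R5, 12: R5=4-12=-8
after LOAD R5, [R4]: R5=M[8]=20
after XOR R5, 10: R5=20^10=30
after ADD R4, 4: R4=8+4=12
after SUB R1, 1: R1=6-1=5
CMP R1, 1  (cmp 5,1)
JNZ top: taken
after AND R5, 12: R5=30&12=12
after SUB R5, 12: R5=12-12=0
after LOAD R5, [R4]: R5=M[12]=0
after XOR R5, 10: R5=0^10=10
after ADD R4, 4: R4=12+4=16
after SUB R1, 1: R1=5-1=4
CMP R1, 1  (cmp 4,1)
JNZ top: taken
after AND R5, 12: R5=10&12=8
after SUB R5, 12: R5=8-12=-4
after LOAD R5, [R4]: R5=M[16]=11
after XOR R5, 10: R5=11^10=1
after ADD R4, 4: R4=16+4=20
after SUB R1, 1: R1=4-1=3
CMP R1, 1  (cmp 3,1)
JNZ top: taken
after AND R5, 12: R5=1&12=0
after SUB R5, 12: R5=0-12=-12
after LOAD R5, [R4]: R5=M[20]=7
after XOR R5, 10: R5=7^10=13
after ADD R4, 4: R4=20+4=24
after SUB R1, 1: R1=3-1=2
CMP R1, 1  (cmp 2,1)
JNZ top: taken
after AND R5, 12: R5=13&12=12
after SUB R5, 12: R5=12-12=0
after LOAD R5, [R4]: R5=M[24]=24
after XOR R5, 10: R5=24^10=18
after ADD R4, 4: R4=24+4=28
after SUB R1, 1: R1=2-1=1
CMP R1, 1  (cmp 1,1)
JNZ top: not taken
after SHL R5, 3: R5=18<<3=144
STORE R5, [16] → M[16]=144
halt.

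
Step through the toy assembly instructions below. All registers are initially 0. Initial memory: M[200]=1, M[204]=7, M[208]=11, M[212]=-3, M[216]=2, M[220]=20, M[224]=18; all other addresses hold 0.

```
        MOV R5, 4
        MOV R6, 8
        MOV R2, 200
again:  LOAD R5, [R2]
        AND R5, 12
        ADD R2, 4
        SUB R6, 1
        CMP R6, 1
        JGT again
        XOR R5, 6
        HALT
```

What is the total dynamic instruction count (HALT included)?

after MOV R5, 4: R5=4
after MOV R6, 8: R6=8
after MOV R2, 200: R2=200
after LOAD R5, [R2]: R5=M[200]=1
after AND R5, 12: R5=1&12=0
after ADD R2, 4: R2=200+4=204
after SUB R6, 1: R6=8-1=7
CMP R6, 1  (cmp 7,1)
JGT again: taken
after LOAD R5, [R2]: R5=M[204]=7
after AND R5, 12: R5=7&12=4
after ADD R2, 4: R2=204+4=208
after SUB R6, 1: R6=7-1=6
CMP R6, 1  (cmp 6,1)
JGT again: taken
after LOAD R5, [R2]: R5=M[208]=11
after AND R5, 12: R5=11&12=8
after ADD R2, 4: R2=208+4=212
after SUB R6, 1: R6=6-1=5
CMP R6, 1  (cmp 5,1)
JGT again: taken
after LOAD R5, [R2]: R5=M[212]=-3
after AND R5, 12: R5=(-3)&12=12
after ADD R2, 4: R2=212+4=216
after SUB R6, 1: R6=5-1=4
CMP R6, 1  (cmp 4,1)
JGT again: taken
after LOAD R5, [R2]: R5=M[216]=2
after AND R5, 12: R5=2&12=0
after ADD R2, 4: R2=216+4=220
after SUB R6, 1: R6=4-1=3
CMP R6, 1  (cmp 3,1)
JGT again: taken
after LOAD R5, [R2]: R5=M[220]=20
after AND R5, 12: R5=20&12=4
after ADD R2, 4: R2=220+4=224
after SUB R6, 1: R6=3-1=2
CMP R6, 1  (cmp 2,1)
JGT again: taken
after LOAD R5, [R2]: R5=M[224]=18
after AND R5, 12: R5=18&12=0
after ADD R2, 4: R2=224+4=228
after SUB R6, 1: R6=2-1=1
CMP R6, 1  (cmp 1,1)
JGT again: not taken
after XOR R5, 6: R5=0^6=6
halt.
Total executed instructions: 47.

47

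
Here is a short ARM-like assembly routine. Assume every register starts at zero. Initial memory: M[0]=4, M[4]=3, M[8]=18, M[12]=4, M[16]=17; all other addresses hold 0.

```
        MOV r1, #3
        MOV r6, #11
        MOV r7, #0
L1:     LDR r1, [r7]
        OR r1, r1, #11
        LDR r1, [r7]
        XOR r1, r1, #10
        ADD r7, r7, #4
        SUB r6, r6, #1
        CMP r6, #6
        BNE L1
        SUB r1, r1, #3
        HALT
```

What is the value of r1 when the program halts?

24

r1=3
r6=11
r7=0
r1=M[0]=4
r1=4|11=15
r1=M[0]=4
r1=4^10=14
r7=0+4=4
r6=11-1=10
CMP r6, #6  (cmp 10,6)
BNE L1: taken
r1=M[4]=3
r1=3|11=11
r1=M[4]=3
r1=3^10=9
r7=4+4=8
r6=10-1=9
CMP r6, #6  (cmp 9,6)
BNE L1: taken
r1=M[8]=18
r1=18|11=27
r1=M[8]=18
r1=18^10=24
r7=8+4=12
r6=9-1=8
CMP r6, #6  (cmp 8,6)
BNE L1: taken
r1=M[12]=4
r1=4|11=15
r1=M[12]=4
r1=4^10=14
r7=12+4=16
r6=8-1=7
CMP r6, #6  (cmp 7,6)
BNE L1: taken
r1=M[16]=17
r1=17|11=27
r1=M[16]=17
r1=17^10=27
r7=16+4=20
r6=7-1=6
CMP r6, #6  (cmp 6,6)
BNE L1: not taken
r1=27-3=24
halt.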